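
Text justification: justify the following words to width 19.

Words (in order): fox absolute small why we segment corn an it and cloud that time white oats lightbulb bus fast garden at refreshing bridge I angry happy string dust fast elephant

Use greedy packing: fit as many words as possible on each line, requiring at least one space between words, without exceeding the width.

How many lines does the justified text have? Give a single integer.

Answer: 9

Derivation:
Line 1: ['fox', 'absolute', 'small'] (min_width=18, slack=1)
Line 2: ['why', 'we', 'segment', 'corn'] (min_width=19, slack=0)
Line 3: ['an', 'it', 'and', 'cloud'] (min_width=15, slack=4)
Line 4: ['that', 'time', 'white'] (min_width=15, slack=4)
Line 5: ['oats', 'lightbulb', 'bus'] (min_width=18, slack=1)
Line 6: ['fast', 'garden', 'at'] (min_width=14, slack=5)
Line 7: ['refreshing', 'bridge', 'I'] (min_width=19, slack=0)
Line 8: ['angry', 'happy', 'string'] (min_width=18, slack=1)
Line 9: ['dust', 'fast', 'elephant'] (min_width=18, slack=1)
Total lines: 9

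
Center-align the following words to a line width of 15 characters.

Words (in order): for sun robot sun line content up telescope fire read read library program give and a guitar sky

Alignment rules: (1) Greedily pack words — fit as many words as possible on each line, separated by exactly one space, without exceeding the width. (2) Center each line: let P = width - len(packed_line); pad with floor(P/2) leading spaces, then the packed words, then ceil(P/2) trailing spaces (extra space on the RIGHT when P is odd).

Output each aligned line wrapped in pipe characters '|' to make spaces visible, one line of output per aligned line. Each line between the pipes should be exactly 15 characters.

Line 1: ['for', 'sun', 'robot'] (min_width=13, slack=2)
Line 2: ['sun', 'line'] (min_width=8, slack=7)
Line 3: ['content', 'up'] (min_width=10, slack=5)
Line 4: ['telescope', 'fire'] (min_width=14, slack=1)
Line 5: ['read', 'read'] (min_width=9, slack=6)
Line 6: ['library', 'program'] (min_width=15, slack=0)
Line 7: ['give', 'and', 'a'] (min_width=10, slack=5)
Line 8: ['guitar', 'sky'] (min_width=10, slack=5)

Answer: | for sun robot |
|   sun line    |
|  content up   |
|telescope fire |
|   read read   |
|library program|
|  give and a   |
|  guitar sky   |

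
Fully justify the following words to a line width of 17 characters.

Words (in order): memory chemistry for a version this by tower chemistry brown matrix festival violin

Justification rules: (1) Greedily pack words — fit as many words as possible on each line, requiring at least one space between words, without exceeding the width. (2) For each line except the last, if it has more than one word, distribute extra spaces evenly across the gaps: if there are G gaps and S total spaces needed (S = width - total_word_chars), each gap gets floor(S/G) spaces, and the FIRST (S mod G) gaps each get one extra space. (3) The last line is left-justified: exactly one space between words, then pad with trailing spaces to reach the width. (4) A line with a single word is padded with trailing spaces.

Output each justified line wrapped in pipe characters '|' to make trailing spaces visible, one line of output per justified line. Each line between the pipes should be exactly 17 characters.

Line 1: ['memory', 'chemistry'] (min_width=16, slack=1)
Line 2: ['for', 'a', 'version'] (min_width=13, slack=4)
Line 3: ['this', 'by', 'tower'] (min_width=13, slack=4)
Line 4: ['chemistry', 'brown'] (min_width=15, slack=2)
Line 5: ['matrix', 'festival'] (min_width=15, slack=2)
Line 6: ['violin'] (min_width=6, slack=11)

Answer: |memory  chemistry|
|for   a   version|
|this   by   tower|
|chemistry   brown|
|matrix   festival|
|violin           |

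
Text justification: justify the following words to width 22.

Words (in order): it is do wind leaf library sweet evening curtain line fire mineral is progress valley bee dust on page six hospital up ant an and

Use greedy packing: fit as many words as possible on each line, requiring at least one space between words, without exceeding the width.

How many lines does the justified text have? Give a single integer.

Answer: 7

Derivation:
Line 1: ['it', 'is', 'do', 'wind', 'leaf'] (min_width=18, slack=4)
Line 2: ['library', 'sweet', 'evening'] (min_width=21, slack=1)
Line 3: ['curtain', 'line', 'fire'] (min_width=17, slack=5)
Line 4: ['mineral', 'is', 'progress'] (min_width=19, slack=3)
Line 5: ['valley', 'bee', 'dust', 'on'] (min_width=18, slack=4)
Line 6: ['page', 'six', 'hospital', 'up'] (min_width=20, slack=2)
Line 7: ['ant', 'an', 'and'] (min_width=10, slack=12)
Total lines: 7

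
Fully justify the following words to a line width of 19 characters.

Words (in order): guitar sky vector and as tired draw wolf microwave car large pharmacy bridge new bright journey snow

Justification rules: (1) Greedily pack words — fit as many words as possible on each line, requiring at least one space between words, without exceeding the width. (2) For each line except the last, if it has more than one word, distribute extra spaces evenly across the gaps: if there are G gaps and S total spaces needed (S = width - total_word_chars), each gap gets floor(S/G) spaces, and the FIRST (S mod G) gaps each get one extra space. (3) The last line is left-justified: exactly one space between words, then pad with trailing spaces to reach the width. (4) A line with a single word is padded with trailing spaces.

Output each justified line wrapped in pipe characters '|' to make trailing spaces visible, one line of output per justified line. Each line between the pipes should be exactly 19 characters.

Line 1: ['guitar', 'sky', 'vector'] (min_width=17, slack=2)
Line 2: ['and', 'as', 'tired', 'draw'] (min_width=17, slack=2)
Line 3: ['wolf', 'microwave', 'car'] (min_width=18, slack=1)
Line 4: ['large', 'pharmacy'] (min_width=14, slack=5)
Line 5: ['bridge', 'new', 'bright'] (min_width=17, slack=2)
Line 6: ['journey', 'snow'] (min_width=12, slack=7)

Answer: |guitar  sky  vector|
|and  as  tired draw|
|wolf  microwave car|
|large      pharmacy|
|bridge  new  bright|
|journey snow       |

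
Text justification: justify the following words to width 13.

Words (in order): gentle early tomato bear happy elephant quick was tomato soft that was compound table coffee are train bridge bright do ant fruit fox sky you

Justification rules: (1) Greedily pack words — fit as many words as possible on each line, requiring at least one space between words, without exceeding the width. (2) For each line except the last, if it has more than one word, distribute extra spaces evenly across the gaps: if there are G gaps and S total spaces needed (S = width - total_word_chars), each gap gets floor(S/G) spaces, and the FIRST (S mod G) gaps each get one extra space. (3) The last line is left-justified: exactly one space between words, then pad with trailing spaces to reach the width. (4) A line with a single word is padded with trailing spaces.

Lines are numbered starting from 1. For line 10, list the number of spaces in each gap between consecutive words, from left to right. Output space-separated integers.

Line 1: ['gentle', 'early'] (min_width=12, slack=1)
Line 2: ['tomato', 'bear'] (min_width=11, slack=2)
Line 3: ['happy'] (min_width=5, slack=8)
Line 4: ['elephant'] (min_width=8, slack=5)
Line 5: ['quick', 'was'] (min_width=9, slack=4)
Line 6: ['tomato', 'soft'] (min_width=11, slack=2)
Line 7: ['that', 'was'] (min_width=8, slack=5)
Line 8: ['compound'] (min_width=8, slack=5)
Line 9: ['table', 'coffee'] (min_width=12, slack=1)
Line 10: ['are', 'train'] (min_width=9, slack=4)
Line 11: ['bridge', 'bright'] (min_width=13, slack=0)
Line 12: ['do', 'ant', 'fruit'] (min_width=12, slack=1)
Line 13: ['fox', 'sky', 'you'] (min_width=11, slack=2)

Answer: 5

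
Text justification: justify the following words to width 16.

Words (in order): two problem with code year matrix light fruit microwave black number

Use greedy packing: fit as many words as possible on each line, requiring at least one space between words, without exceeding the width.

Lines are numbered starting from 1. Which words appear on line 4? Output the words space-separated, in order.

Line 1: ['two', 'problem', 'with'] (min_width=16, slack=0)
Line 2: ['code', 'year', 'matrix'] (min_width=16, slack=0)
Line 3: ['light', 'fruit'] (min_width=11, slack=5)
Line 4: ['microwave', 'black'] (min_width=15, slack=1)
Line 5: ['number'] (min_width=6, slack=10)

Answer: microwave black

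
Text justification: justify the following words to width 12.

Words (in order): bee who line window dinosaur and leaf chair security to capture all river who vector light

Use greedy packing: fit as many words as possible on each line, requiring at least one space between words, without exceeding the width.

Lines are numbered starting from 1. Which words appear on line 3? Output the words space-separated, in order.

Answer: dinosaur and

Derivation:
Line 1: ['bee', 'who', 'line'] (min_width=12, slack=0)
Line 2: ['window'] (min_width=6, slack=6)
Line 3: ['dinosaur', 'and'] (min_width=12, slack=0)
Line 4: ['leaf', 'chair'] (min_width=10, slack=2)
Line 5: ['security', 'to'] (min_width=11, slack=1)
Line 6: ['capture', 'all'] (min_width=11, slack=1)
Line 7: ['river', 'who'] (min_width=9, slack=3)
Line 8: ['vector', 'light'] (min_width=12, slack=0)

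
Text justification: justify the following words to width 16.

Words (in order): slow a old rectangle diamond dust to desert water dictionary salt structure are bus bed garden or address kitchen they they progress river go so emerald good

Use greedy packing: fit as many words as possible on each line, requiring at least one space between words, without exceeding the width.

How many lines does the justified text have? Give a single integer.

Answer: 12

Derivation:
Line 1: ['slow', 'a', 'old'] (min_width=10, slack=6)
Line 2: ['rectangle'] (min_width=9, slack=7)
Line 3: ['diamond', 'dust', 'to'] (min_width=15, slack=1)
Line 4: ['desert', 'water'] (min_width=12, slack=4)
Line 5: ['dictionary', 'salt'] (min_width=15, slack=1)
Line 6: ['structure', 'are'] (min_width=13, slack=3)
Line 7: ['bus', 'bed', 'garden'] (min_width=14, slack=2)
Line 8: ['or', 'address'] (min_width=10, slack=6)
Line 9: ['kitchen', 'they'] (min_width=12, slack=4)
Line 10: ['they', 'progress'] (min_width=13, slack=3)
Line 11: ['river', 'go', 'so'] (min_width=11, slack=5)
Line 12: ['emerald', 'good'] (min_width=12, slack=4)
Total lines: 12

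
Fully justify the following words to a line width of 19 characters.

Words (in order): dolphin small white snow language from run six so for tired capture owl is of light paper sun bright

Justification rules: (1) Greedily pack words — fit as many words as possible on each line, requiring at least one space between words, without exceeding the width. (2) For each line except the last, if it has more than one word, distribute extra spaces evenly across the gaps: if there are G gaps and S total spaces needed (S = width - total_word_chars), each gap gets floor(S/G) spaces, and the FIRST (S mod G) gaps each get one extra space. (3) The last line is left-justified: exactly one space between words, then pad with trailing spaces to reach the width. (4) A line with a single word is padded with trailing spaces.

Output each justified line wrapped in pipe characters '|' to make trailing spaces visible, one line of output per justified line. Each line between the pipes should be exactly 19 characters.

Answer: |dolphin small white|
|snow  language from|
|run   six   so  for|
|tired  capture  owl|
|is  of  light paper|
|sun bright         |

Derivation:
Line 1: ['dolphin', 'small', 'white'] (min_width=19, slack=0)
Line 2: ['snow', 'language', 'from'] (min_width=18, slack=1)
Line 3: ['run', 'six', 'so', 'for'] (min_width=14, slack=5)
Line 4: ['tired', 'capture', 'owl'] (min_width=17, slack=2)
Line 5: ['is', 'of', 'light', 'paper'] (min_width=17, slack=2)
Line 6: ['sun', 'bright'] (min_width=10, slack=9)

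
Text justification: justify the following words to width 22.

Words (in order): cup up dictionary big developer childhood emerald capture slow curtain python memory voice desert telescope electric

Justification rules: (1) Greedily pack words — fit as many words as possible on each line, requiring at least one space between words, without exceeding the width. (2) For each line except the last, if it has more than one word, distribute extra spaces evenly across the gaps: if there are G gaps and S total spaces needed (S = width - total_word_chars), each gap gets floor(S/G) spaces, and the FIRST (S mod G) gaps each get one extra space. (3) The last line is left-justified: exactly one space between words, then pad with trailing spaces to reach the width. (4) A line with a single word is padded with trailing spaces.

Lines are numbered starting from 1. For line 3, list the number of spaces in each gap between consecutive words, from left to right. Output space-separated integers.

Line 1: ['cup', 'up', 'dictionary', 'big'] (min_width=21, slack=1)
Line 2: ['developer', 'childhood'] (min_width=19, slack=3)
Line 3: ['emerald', 'capture', 'slow'] (min_width=20, slack=2)
Line 4: ['curtain', 'python', 'memory'] (min_width=21, slack=1)
Line 5: ['voice', 'desert', 'telescope'] (min_width=22, slack=0)
Line 6: ['electric'] (min_width=8, slack=14)

Answer: 2 2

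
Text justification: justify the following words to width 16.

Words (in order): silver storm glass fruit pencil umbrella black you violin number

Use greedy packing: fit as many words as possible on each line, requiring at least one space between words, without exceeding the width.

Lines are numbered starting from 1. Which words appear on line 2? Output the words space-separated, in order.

Answer: glass fruit

Derivation:
Line 1: ['silver', 'storm'] (min_width=12, slack=4)
Line 2: ['glass', 'fruit'] (min_width=11, slack=5)
Line 3: ['pencil', 'umbrella'] (min_width=15, slack=1)
Line 4: ['black', 'you', 'violin'] (min_width=16, slack=0)
Line 5: ['number'] (min_width=6, slack=10)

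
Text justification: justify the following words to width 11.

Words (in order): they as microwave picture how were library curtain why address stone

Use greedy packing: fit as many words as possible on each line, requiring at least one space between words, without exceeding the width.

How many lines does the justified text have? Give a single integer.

Line 1: ['they', 'as'] (min_width=7, slack=4)
Line 2: ['microwave'] (min_width=9, slack=2)
Line 3: ['picture', 'how'] (min_width=11, slack=0)
Line 4: ['were'] (min_width=4, slack=7)
Line 5: ['library'] (min_width=7, slack=4)
Line 6: ['curtain', 'why'] (min_width=11, slack=0)
Line 7: ['address'] (min_width=7, slack=4)
Line 8: ['stone'] (min_width=5, slack=6)
Total lines: 8

Answer: 8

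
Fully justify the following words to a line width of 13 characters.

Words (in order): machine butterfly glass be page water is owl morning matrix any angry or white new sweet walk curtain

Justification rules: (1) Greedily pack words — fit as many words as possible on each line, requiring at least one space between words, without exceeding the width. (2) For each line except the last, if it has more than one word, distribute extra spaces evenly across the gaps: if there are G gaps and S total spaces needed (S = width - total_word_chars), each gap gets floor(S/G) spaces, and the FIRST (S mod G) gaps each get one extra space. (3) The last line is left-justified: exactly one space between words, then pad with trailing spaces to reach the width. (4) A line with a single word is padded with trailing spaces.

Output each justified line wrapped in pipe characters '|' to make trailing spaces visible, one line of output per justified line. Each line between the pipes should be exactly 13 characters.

Line 1: ['machine'] (min_width=7, slack=6)
Line 2: ['butterfly'] (min_width=9, slack=4)
Line 3: ['glass', 'be', 'page'] (min_width=13, slack=0)
Line 4: ['water', 'is', 'owl'] (min_width=12, slack=1)
Line 5: ['morning'] (min_width=7, slack=6)
Line 6: ['matrix', 'any'] (min_width=10, slack=3)
Line 7: ['angry', 'or'] (min_width=8, slack=5)
Line 8: ['white', 'new'] (min_width=9, slack=4)
Line 9: ['sweet', 'walk'] (min_width=10, slack=3)
Line 10: ['curtain'] (min_width=7, slack=6)

Answer: |machine      |
|butterfly    |
|glass be page|
|water  is owl|
|morning      |
|matrix    any|
|angry      or|
|white     new|
|sweet    walk|
|curtain      |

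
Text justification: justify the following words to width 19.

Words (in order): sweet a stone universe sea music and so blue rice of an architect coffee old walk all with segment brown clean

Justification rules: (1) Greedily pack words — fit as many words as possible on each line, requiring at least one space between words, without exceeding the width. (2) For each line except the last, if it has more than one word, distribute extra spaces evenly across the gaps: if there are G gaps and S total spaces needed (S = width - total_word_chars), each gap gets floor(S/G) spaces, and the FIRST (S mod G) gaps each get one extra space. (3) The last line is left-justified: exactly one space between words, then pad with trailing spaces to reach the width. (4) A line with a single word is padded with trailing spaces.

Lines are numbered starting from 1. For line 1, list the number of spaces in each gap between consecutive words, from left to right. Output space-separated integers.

Line 1: ['sweet', 'a', 'stone'] (min_width=13, slack=6)
Line 2: ['universe', 'sea', 'music'] (min_width=18, slack=1)
Line 3: ['and', 'so', 'blue', 'rice', 'of'] (min_width=19, slack=0)
Line 4: ['an', 'architect', 'coffee'] (min_width=19, slack=0)
Line 5: ['old', 'walk', 'all', 'with'] (min_width=17, slack=2)
Line 6: ['segment', 'brown', 'clean'] (min_width=19, slack=0)

Answer: 4 4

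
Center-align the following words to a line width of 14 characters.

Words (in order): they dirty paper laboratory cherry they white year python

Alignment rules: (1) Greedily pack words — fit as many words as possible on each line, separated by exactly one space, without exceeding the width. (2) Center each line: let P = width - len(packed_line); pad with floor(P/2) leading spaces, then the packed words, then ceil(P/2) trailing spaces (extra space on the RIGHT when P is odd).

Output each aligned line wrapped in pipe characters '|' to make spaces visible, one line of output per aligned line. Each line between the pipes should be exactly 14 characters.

Line 1: ['they', 'dirty'] (min_width=10, slack=4)
Line 2: ['paper'] (min_width=5, slack=9)
Line 3: ['laboratory'] (min_width=10, slack=4)
Line 4: ['cherry', 'they'] (min_width=11, slack=3)
Line 5: ['white', 'year'] (min_width=10, slack=4)
Line 6: ['python'] (min_width=6, slack=8)

Answer: |  they dirty  |
|    paper     |
|  laboratory  |
| cherry they  |
|  white year  |
|    python    |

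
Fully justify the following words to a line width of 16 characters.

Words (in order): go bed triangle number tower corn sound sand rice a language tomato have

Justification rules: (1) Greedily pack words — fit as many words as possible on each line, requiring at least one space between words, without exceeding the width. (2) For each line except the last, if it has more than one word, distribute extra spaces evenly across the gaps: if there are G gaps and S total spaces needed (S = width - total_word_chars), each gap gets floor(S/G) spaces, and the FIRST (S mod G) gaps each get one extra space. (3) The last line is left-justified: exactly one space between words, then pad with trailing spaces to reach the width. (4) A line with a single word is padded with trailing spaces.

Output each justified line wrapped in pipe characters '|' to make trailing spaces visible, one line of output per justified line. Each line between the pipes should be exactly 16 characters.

Line 1: ['go', 'bed', 'triangle'] (min_width=15, slack=1)
Line 2: ['number', 'tower'] (min_width=12, slack=4)
Line 3: ['corn', 'sound', 'sand'] (min_width=15, slack=1)
Line 4: ['rice', 'a', 'language'] (min_width=15, slack=1)
Line 5: ['tomato', 'have'] (min_width=11, slack=5)

Answer: |go  bed triangle|
|number     tower|
|corn  sound sand|
|rice  a language|
|tomato have     |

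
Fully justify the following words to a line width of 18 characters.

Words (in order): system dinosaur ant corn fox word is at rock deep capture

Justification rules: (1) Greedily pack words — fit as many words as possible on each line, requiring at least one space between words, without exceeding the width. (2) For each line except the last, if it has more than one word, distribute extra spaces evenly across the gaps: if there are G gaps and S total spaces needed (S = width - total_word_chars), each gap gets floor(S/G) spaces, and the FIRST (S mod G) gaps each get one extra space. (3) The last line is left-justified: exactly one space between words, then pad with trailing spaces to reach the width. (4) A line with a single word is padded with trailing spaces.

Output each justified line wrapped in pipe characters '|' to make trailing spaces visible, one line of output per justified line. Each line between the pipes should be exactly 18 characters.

Answer: |system    dinosaur|
|ant  corn fox word|
|is  at  rock  deep|
|capture           |

Derivation:
Line 1: ['system', 'dinosaur'] (min_width=15, slack=3)
Line 2: ['ant', 'corn', 'fox', 'word'] (min_width=17, slack=1)
Line 3: ['is', 'at', 'rock', 'deep'] (min_width=15, slack=3)
Line 4: ['capture'] (min_width=7, slack=11)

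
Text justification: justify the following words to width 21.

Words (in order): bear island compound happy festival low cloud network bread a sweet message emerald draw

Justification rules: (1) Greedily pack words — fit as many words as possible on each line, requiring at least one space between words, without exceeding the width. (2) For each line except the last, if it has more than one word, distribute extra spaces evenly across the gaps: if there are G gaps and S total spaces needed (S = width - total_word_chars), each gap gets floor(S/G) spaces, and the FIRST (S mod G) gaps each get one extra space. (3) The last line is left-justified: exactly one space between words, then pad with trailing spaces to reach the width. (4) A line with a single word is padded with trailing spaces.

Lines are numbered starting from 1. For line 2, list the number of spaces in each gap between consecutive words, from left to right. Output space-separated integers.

Answer: 3 2

Derivation:
Line 1: ['bear', 'island', 'compound'] (min_width=20, slack=1)
Line 2: ['happy', 'festival', 'low'] (min_width=18, slack=3)
Line 3: ['cloud', 'network', 'bread', 'a'] (min_width=21, slack=0)
Line 4: ['sweet', 'message', 'emerald'] (min_width=21, slack=0)
Line 5: ['draw'] (min_width=4, slack=17)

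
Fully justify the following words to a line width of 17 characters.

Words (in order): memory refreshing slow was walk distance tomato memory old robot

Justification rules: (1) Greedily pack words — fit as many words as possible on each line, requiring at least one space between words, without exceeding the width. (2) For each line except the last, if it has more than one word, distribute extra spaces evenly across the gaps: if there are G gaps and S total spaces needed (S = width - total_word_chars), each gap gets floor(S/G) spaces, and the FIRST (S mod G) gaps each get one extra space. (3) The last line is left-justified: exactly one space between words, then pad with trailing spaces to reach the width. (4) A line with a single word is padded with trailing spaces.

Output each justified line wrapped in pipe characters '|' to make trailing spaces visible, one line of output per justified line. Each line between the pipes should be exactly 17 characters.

Line 1: ['memory', 'refreshing'] (min_width=17, slack=0)
Line 2: ['slow', 'was', 'walk'] (min_width=13, slack=4)
Line 3: ['distance', 'tomato'] (min_width=15, slack=2)
Line 4: ['memory', 'old', 'robot'] (min_width=16, slack=1)

Answer: |memory refreshing|
|slow   was   walk|
|distance   tomato|
|memory old robot |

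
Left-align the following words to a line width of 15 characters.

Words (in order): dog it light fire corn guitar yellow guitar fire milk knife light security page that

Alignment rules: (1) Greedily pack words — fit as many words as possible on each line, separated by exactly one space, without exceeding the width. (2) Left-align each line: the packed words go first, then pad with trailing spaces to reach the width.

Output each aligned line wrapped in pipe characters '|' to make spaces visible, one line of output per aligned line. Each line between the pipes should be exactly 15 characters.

Line 1: ['dog', 'it', 'light'] (min_width=12, slack=3)
Line 2: ['fire', 'corn'] (min_width=9, slack=6)
Line 3: ['guitar', 'yellow'] (min_width=13, slack=2)
Line 4: ['guitar', 'fire'] (min_width=11, slack=4)
Line 5: ['milk', 'knife'] (min_width=10, slack=5)
Line 6: ['light', 'security'] (min_width=14, slack=1)
Line 7: ['page', 'that'] (min_width=9, slack=6)

Answer: |dog it light   |
|fire corn      |
|guitar yellow  |
|guitar fire    |
|milk knife     |
|light security |
|page that      |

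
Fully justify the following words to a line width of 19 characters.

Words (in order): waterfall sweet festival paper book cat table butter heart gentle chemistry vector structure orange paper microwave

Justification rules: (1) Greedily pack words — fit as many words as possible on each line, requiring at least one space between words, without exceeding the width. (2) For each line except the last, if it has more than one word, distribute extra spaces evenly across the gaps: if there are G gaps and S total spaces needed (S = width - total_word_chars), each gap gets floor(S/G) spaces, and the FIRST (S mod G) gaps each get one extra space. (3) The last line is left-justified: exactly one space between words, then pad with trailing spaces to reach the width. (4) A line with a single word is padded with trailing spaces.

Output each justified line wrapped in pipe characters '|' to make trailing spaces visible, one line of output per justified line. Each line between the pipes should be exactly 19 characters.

Line 1: ['waterfall', 'sweet'] (min_width=15, slack=4)
Line 2: ['festival', 'paper', 'book'] (min_width=19, slack=0)
Line 3: ['cat', 'table', 'butter'] (min_width=16, slack=3)
Line 4: ['heart', 'gentle'] (min_width=12, slack=7)
Line 5: ['chemistry', 'vector'] (min_width=16, slack=3)
Line 6: ['structure', 'orange'] (min_width=16, slack=3)
Line 7: ['paper', 'microwave'] (min_width=15, slack=4)

Answer: |waterfall     sweet|
|festival paper book|
|cat   table  butter|
|heart        gentle|
|chemistry    vector|
|structure    orange|
|paper microwave    |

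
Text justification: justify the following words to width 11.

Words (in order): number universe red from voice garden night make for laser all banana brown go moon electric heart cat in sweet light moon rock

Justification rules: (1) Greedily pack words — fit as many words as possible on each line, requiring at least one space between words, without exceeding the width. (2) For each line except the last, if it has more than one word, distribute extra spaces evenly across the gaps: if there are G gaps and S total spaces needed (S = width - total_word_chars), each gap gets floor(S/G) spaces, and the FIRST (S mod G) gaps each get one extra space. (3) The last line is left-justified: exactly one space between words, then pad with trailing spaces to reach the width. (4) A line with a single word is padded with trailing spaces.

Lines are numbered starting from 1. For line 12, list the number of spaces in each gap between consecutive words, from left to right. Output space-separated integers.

Answer: 3

Derivation:
Line 1: ['number'] (min_width=6, slack=5)
Line 2: ['universe'] (min_width=8, slack=3)
Line 3: ['red', 'from'] (min_width=8, slack=3)
Line 4: ['voice'] (min_width=5, slack=6)
Line 5: ['garden'] (min_width=6, slack=5)
Line 6: ['night', 'make'] (min_width=10, slack=1)
Line 7: ['for', 'laser'] (min_width=9, slack=2)
Line 8: ['all', 'banana'] (min_width=10, slack=1)
Line 9: ['brown', 'go'] (min_width=8, slack=3)
Line 10: ['moon'] (min_width=4, slack=7)
Line 11: ['electric'] (min_width=8, slack=3)
Line 12: ['heart', 'cat'] (min_width=9, slack=2)
Line 13: ['in', 'sweet'] (min_width=8, slack=3)
Line 14: ['light', 'moon'] (min_width=10, slack=1)
Line 15: ['rock'] (min_width=4, slack=7)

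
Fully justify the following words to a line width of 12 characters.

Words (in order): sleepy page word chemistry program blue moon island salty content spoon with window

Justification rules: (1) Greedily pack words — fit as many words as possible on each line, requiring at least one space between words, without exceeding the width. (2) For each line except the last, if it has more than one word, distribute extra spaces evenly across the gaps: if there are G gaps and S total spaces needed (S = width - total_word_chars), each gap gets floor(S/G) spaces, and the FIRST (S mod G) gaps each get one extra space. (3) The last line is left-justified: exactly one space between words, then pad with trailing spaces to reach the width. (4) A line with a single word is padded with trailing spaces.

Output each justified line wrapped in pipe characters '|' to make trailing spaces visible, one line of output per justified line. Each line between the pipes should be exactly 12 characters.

Line 1: ['sleepy', 'page'] (min_width=11, slack=1)
Line 2: ['word'] (min_width=4, slack=8)
Line 3: ['chemistry'] (min_width=9, slack=3)
Line 4: ['program', 'blue'] (min_width=12, slack=0)
Line 5: ['moon', 'island'] (min_width=11, slack=1)
Line 6: ['salty'] (min_width=5, slack=7)
Line 7: ['content'] (min_width=7, slack=5)
Line 8: ['spoon', 'with'] (min_width=10, slack=2)
Line 9: ['window'] (min_width=6, slack=6)

Answer: |sleepy  page|
|word        |
|chemistry   |
|program blue|
|moon  island|
|salty       |
|content     |
|spoon   with|
|window      |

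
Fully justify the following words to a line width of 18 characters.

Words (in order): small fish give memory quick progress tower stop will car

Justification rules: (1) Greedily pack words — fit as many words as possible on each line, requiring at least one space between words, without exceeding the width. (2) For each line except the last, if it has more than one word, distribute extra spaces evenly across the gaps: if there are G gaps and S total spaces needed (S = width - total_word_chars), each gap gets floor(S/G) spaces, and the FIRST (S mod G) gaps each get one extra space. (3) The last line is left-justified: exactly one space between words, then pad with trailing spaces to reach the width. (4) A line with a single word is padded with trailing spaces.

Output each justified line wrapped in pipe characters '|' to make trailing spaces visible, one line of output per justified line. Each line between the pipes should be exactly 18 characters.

Line 1: ['small', 'fish', 'give'] (min_width=15, slack=3)
Line 2: ['memory', 'quick'] (min_width=12, slack=6)
Line 3: ['progress', 'tower'] (min_width=14, slack=4)
Line 4: ['stop', 'will', 'car'] (min_width=13, slack=5)

Answer: |small   fish  give|
|memory       quick|
|progress     tower|
|stop will car     |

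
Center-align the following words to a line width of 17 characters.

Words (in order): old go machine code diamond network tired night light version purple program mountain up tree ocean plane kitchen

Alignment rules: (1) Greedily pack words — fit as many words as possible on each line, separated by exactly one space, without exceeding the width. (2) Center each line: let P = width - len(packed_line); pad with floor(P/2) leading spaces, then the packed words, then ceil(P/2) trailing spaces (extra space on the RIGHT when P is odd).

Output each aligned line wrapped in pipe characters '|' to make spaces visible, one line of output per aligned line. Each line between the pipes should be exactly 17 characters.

Line 1: ['old', 'go', 'machine'] (min_width=14, slack=3)
Line 2: ['code', 'diamond'] (min_width=12, slack=5)
Line 3: ['network', 'tired'] (min_width=13, slack=4)
Line 4: ['night', 'light'] (min_width=11, slack=6)
Line 5: ['version', 'purple'] (min_width=14, slack=3)
Line 6: ['program', 'mountain'] (min_width=16, slack=1)
Line 7: ['up', 'tree', 'ocean'] (min_width=13, slack=4)
Line 8: ['plane', 'kitchen'] (min_width=13, slack=4)

Answer: | old go machine  |
|  code diamond   |
|  network tired  |
|   night light   |
| version purple  |
|program mountain |
|  up tree ocean  |
|  plane kitchen  |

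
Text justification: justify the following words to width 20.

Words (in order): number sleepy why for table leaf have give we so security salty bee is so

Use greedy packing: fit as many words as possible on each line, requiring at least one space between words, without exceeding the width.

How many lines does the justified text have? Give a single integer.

Answer: 4

Derivation:
Line 1: ['number', 'sleepy', 'why'] (min_width=17, slack=3)
Line 2: ['for', 'table', 'leaf', 'have'] (min_width=19, slack=1)
Line 3: ['give', 'we', 'so', 'security'] (min_width=19, slack=1)
Line 4: ['salty', 'bee', 'is', 'so'] (min_width=15, slack=5)
Total lines: 4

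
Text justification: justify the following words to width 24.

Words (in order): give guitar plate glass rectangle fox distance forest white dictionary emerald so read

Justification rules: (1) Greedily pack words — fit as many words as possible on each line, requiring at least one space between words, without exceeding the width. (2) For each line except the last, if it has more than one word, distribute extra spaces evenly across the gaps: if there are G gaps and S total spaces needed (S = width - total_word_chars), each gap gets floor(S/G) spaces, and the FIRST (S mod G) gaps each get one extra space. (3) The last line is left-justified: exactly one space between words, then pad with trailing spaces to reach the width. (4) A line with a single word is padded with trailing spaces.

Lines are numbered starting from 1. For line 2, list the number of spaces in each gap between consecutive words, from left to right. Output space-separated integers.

Line 1: ['give', 'guitar', 'plate', 'glass'] (min_width=23, slack=1)
Line 2: ['rectangle', 'fox', 'distance'] (min_width=22, slack=2)
Line 3: ['forest', 'white', 'dictionary'] (min_width=23, slack=1)
Line 4: ['emerald', 'so', 'read'] (min_width=15, slack=9)

Answer: 2 2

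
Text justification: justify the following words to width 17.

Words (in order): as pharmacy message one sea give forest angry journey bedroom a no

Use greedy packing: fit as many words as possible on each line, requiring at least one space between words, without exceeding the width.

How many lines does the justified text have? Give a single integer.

Answer: 5

Derivation:
Line 1: ['as', 'pharmacy'] (min_width=11, slack=6)
Line 2: ['message', 'one', 'sea'] (min_width=15, slack=2)
Line 3: ['give', 'forest', 'angry'] (min_width=17, slack=0)
Line 4: ['journey', 'bedroom', 'a'] (min_width=17, slack=0)
Line 5: ['no'] (min_width=2, slack=15)
Total lines: 5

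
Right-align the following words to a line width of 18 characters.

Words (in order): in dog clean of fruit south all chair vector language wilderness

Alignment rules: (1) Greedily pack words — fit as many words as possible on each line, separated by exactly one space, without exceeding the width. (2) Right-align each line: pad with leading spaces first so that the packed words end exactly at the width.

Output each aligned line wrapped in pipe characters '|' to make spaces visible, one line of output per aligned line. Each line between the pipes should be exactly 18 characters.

Line 1: ['in', 'dog', 'clean', 'of'] (min_width=15, slack=3)
Line 2: ['fruit', 'south', 'all'] (min_width=15, slack=3)
Line 3: ['chair', 'vector'] (min_width=12, slack=6)
Line 4: ['language'] (min_width=8, slack=10)
Line 5: ['wilderness'] (min_width=10, slack=8)

Answer: |   in dog clean of|
|   fruit south all|
|      chair vector|
|          language|
|        wilderness|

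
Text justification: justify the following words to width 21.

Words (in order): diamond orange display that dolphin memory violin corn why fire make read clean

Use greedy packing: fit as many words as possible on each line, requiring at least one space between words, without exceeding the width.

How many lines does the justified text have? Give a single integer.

Answer: 5

Derivation:
Line 1: ['diamond', 'orange'] (min_width=14, slack=7)
Line 2: ['display', 'that', 'dolphin'] (min_width=20, slack=1)
Line 3: ['memory', 'violin', 'corn'] (min_width=18, slack=3)
Line 4: ['why', 'fire', 'make', 'read'] (min_width=18, slack=3)
Line 5: ['clean'] (min_width=5, slack=16)
Total lines: 5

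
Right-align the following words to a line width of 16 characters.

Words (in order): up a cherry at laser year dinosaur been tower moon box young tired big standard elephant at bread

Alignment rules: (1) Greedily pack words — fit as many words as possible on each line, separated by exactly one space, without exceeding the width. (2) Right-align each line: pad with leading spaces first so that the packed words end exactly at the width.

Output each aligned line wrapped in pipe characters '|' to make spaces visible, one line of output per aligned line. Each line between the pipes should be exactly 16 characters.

Line 1: ['up', 'a', 'cherry', 'at'] (min_width=14, slack=2)
Line 2: ['laser', 'year'] (min_width=10, slack=6)
Line 3: ['dinosaur', 'been'] (min_width=13, slack=3)
Line 4: ['tower', 'moon', 'box'] (min_width=14, slack=2)
Line 5: ['young', 'tired', 'big'] (min_width=15, slack=1)
Line 6: ['standard'] (min_width=8, slack=8)
Line 7: ['elephant', 'at'] (min_width=11, slack=5)
Line 8: ['bread'] (min_width=5, slack=11)

Answer: |  up a cherry at|
|      laser year|
|   dinosaur been|
|  tower moon box|
| young tired big|
|        standard|
|     elephant at|
|           bread|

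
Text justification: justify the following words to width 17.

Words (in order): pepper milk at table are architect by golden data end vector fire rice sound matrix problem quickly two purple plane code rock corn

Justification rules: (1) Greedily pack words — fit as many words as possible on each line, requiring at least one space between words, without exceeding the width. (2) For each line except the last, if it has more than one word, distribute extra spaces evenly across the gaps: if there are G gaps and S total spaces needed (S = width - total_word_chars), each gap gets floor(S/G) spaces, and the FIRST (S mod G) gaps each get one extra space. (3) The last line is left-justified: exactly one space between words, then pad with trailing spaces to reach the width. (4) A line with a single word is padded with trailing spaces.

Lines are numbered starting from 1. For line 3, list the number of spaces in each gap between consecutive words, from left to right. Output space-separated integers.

Line 1: ['pepper', 'milk', 'at'] (min_width=14, slack=3)
Line 2: ['table', 'are'] (min_width=9, slack=8)
Line 3: ['architect', 'by'] (min_width=12, slack=5)
Line 4: ['golden', 'data', 'end'] (min_width=15, slack=2)
Line 5: ['vector', 'fire', 'rice'] (min_width=16, slack=1)
Line 6: ['sound', 'matrix'] (min_width=12, slack=5)
Line 7: ['problem', 'quickly'] (min_width=15, slack=2)
Line 8: ['two', 'purple', 'plane'] (min_width=16, slack=1)
Line 9: ['code', 'rock', 'corn'] (min_width=14, slack=3)

Answer: 6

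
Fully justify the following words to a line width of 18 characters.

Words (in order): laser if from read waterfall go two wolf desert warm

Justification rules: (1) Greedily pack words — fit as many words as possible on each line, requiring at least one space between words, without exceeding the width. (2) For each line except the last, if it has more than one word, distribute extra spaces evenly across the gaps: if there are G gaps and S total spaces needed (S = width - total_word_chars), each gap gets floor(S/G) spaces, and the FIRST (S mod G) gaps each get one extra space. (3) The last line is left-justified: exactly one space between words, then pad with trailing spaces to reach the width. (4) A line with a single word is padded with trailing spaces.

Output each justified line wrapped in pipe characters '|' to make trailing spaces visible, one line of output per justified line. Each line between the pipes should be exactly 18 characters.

Answer: |laser if from read|
|waterfall  go  two|
|wolf desert warm  |

Derivation:
Line 1: ['laser', 'if', 'from', 'read'] (min_width=18, slack=0)
Line 2: ['waterfall', 'go', 'two'] (min_width=16, slack=2)
Line 3: ['wolf', 'desert', 'warm'] (min_width=16, slack=2)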